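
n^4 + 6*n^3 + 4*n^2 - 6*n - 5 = (n - 1)*(n + 1)^2*(n + 5)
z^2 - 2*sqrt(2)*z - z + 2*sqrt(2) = (z - 1)*(z - 2*sqrt(2))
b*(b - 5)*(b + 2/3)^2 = b^4 - 11*b^3/3 - 56*b^2/9 - 20*b/9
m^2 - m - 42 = (m - 7)*(m + 6)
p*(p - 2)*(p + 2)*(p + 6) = p^4 + 6*p^3 - 4*p^2 - 24*p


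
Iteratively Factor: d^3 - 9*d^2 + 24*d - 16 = (d - 4)*(d^2 - 5*d + 4) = (d - 4)^2*(d - 1)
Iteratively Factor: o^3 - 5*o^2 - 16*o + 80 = (o - 5)*(o^2 - 16) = (o - 5)*(o - 4)*(o + 4)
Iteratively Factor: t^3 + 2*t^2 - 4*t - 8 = (t + 2)*(t^2 - 4) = (t + 2)^2*(t - 2)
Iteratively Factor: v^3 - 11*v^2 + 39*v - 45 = (v - 3)*(v^2 - 8*v + 15) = (v - 5)*(v - 3)*(v - 3)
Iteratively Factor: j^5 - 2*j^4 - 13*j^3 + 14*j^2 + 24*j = (j)*(j^4 - 2*j^3 - 13*j^2 + 14*j + 24) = j*(j + 1)*(j^3 - 3*j^2 - 10*j + 24) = j*(j + 1)*(j + 3)*(j^2 - 6*j + 8) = j*(j - 2)*(j + 1)*(j + 3)*(j - 4)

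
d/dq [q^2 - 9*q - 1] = 2*q - 9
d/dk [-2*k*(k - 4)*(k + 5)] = -6*k^2 - 4*k + 40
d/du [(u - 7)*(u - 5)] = 2*u - 12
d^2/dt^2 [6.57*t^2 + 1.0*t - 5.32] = 13.1400000000000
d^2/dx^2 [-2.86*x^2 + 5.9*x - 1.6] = -5.72000000000000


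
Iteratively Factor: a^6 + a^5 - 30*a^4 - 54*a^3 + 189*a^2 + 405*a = (a - 5)*(a^5 + 6*a^4 - 54*a^2 - 81*a) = a*(a - 5)*(a^4 + 6*a^3 - 54*a - 81) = a*(a - 5)*(a + 3)*(a^3 + 3*a^2 - 9*a - 27) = a*(a - 5)*(a + 3)^2*(a^2 - 9) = a*(a - 5)*(a + 3)^3*(a - 3)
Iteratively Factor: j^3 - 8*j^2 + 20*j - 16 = (j - 2)*(j^2 - 6*j + 8) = (j - 4)*(j - 2)*(j - 2)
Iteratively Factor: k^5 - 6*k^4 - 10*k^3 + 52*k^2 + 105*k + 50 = (k + 1)*(k^4 - 7*k^3 - 3*k^2 + 55*k + 50) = (k + 1)*(k + 2)*(k^3 - 9*k^2 + 15*k + 25) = (k - 5)*(k + 1)*(k + 2)*(k^2 - 4*k - 5) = (k - 5)*(k + 1)^2*(k + 2)*(k - 5)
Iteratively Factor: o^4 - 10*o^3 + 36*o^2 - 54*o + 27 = (o - 3)*(o^3 - 7*o^2 + 15*o - 9) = (o - 3)*(o - 1)*(o^2 - 6*o + 9) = (o - 3)^2*(o - 1)*(o - 3)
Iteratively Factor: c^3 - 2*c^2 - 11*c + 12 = (c + 3)*(c^2 - 5*c + 4) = (c - 1)*(c + 3)*(c - 4)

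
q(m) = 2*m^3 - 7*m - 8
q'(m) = 6*m^2 - 7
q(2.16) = -2.96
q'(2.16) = 20.99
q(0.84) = -12.69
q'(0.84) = -2.77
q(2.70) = 12.47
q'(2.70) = 36.74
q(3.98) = 90.23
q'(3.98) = 88.04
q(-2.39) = -18.57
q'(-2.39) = 27.27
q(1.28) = -12.77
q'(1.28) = 2.83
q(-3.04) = -42.91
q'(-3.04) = 48.45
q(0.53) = -11.41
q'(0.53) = -5.31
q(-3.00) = -41.00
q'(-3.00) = 47.00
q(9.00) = 1387.00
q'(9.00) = 479.00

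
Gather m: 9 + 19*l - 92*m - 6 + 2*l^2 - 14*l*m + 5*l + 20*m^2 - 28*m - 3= 2*l^2 + 24*l + 20*m^2 + m*(-14*l - 120)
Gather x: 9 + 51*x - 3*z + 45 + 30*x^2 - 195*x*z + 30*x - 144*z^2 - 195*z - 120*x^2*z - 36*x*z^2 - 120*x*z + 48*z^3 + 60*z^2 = x^2*(30 - 120*z) + x*(-36*z^2 - 315*z + 81) + 48*z^3 - 84*z^2 - 198*z + 54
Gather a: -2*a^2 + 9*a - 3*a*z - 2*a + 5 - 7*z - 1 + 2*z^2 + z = -2*a^2 + a*(7 - 3*z) + 2*z^2 - 6*z + 4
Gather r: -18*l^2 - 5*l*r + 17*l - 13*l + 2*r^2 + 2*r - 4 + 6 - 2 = -18*l^2 + 4*l + 2*r^2 + r*(2 - 5*l)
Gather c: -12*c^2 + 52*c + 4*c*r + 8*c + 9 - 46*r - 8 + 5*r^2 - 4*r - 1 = -12*c^2 + c*(4*r + 60) + 5*r^2 - 50*r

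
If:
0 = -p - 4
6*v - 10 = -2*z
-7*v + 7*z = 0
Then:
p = -4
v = 5/4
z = 5/4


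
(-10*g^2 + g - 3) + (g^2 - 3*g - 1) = -9*g^2 - 2*g - 4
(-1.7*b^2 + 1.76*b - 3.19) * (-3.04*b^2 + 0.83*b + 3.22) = 5.168*b^4 - 6.7614*b^3 + 5.6844*b^2 + 3.0195*b - 10.2718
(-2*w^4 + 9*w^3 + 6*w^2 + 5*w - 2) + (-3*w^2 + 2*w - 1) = -2*w^4 + 9*w^3 + 3*w^2 + 7*w - 3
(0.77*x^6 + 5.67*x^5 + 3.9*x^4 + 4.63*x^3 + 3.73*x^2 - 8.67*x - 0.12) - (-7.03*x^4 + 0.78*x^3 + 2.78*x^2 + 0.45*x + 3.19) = 0.77*x^6 + 5.67*x^5 + 10.93*x^4 + 3.85*x^3 + 0.95*x^2 - 9.12*x - 3.31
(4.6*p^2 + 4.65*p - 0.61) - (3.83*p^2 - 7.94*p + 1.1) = 0.77*p^2 + 12.59*p - 1.71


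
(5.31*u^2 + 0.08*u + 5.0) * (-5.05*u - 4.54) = -26.8155*u^3 - 24.5114*u^2 - 25.6132*u - 22.7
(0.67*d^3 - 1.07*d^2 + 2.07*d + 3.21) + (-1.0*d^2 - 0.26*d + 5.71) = 0.67*d^3 - 2.07*d^2 + 1.81*d + 8.92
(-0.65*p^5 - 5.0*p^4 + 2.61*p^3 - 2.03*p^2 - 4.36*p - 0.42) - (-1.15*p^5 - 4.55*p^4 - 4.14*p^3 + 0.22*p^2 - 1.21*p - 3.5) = 0.5*p^5 - 0.45*p^4 + 6.75*p^3 - 2.25*p^2 - 3.15*p + 3.08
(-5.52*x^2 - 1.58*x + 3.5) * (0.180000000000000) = -0.9936*x^2 - 0.2844*x + 0.63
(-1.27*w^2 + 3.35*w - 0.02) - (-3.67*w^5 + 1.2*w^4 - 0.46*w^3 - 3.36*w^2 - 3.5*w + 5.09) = 3.67*w^5 - 1.2*w^4 + 0.46*w^3 + 2.09*w^2 + 6.85*w - 5.11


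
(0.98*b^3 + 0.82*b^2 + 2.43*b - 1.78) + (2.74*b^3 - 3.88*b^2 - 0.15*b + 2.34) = 3.72*b^3 - 3.06*b^2 + 2.28*b + 0.56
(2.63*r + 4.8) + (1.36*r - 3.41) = 3.99*r + 1.39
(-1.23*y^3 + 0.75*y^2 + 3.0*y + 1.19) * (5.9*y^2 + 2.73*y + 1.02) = -7.257*y^5 + 1.0671*y^4 + 18.4929*y^3 + 15.976*y^2 + 6.3087*y + 1.2138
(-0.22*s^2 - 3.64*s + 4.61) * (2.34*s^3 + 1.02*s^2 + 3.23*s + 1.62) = -0.5148*s^5 - 8.742*s^4 + 6.364*s^3 - 7.4114*s^2 + 8.9935*s + 7.4682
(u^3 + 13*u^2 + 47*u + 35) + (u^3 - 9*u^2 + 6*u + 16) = 2*u^3 + 4*u^2 + 53*u + 51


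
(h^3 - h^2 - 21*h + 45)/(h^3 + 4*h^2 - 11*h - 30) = (h - 3)/(h + 2)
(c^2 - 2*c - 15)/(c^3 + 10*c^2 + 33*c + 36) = (c - 5)/(c^2 + 7*c + 12)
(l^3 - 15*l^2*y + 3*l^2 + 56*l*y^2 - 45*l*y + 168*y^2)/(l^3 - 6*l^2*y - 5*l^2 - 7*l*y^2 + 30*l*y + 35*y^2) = (l^2 - 8*l*y + 3*l - 24*y)/(l^2 + l*y - 5*l - 5*y)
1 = 1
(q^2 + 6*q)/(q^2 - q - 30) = q*(q + 6)/(q^2 - q - 30)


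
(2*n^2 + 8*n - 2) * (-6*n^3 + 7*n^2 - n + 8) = -12*n^5 - 34*n^4 + 66*n^3 - 6*n^2 + 66*n - 16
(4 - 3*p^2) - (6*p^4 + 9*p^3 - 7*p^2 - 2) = -6*p^4 - 9*p^3 + 4*p^2 + 6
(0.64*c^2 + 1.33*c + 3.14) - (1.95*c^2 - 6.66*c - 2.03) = -1.31*c^2 + 7.99*c + 5.17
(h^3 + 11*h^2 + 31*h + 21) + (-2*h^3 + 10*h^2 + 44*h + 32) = -h^3 + 21*h^2 + 75*h + 53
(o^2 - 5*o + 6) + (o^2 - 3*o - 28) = 2*o^2 - 8*o - 22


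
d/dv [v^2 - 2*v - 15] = 2*v - 2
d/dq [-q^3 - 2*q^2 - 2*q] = -3*q^2 - 4*q - 2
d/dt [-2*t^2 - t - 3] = -4*t - 1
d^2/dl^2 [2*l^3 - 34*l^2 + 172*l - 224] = 12*l - 68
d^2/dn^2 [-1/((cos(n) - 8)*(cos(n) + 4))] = (4*sin(n)^4 - 146*sin(n)^2 - 113*cos(n) - 3*cos(3*n) + 46)/((cos(n) - 8)^3*(cos(n) + 4)^3)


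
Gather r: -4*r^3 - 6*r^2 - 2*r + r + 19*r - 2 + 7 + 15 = -4*r^3 - 6*r^2 + 18*r + 20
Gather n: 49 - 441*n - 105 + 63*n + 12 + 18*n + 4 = -360*n - 40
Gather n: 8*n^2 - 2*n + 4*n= 8*n^2 + 2*n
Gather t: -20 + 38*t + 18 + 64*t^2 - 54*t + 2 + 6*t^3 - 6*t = 6*t^3 + 64*t^2 - 22*t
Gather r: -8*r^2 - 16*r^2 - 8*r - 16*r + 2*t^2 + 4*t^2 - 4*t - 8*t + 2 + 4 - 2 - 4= -24*r^2 - 24*r + 6*t^2 - 12*t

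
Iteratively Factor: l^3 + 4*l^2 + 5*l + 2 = (l + 2)*(l^2 + 2*l + 1) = (l + 1)*(l + 2)*(l + 1)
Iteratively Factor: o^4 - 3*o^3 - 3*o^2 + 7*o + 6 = (o - 2)*(o^3 - o^2 - 5*o - 3) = (o - 2)*(o + 1)*(o^2 - 2*o - 3) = (o - 3)*(o - 2)*(o + 1)*(o + 1)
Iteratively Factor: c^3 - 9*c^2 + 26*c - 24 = (c - 2)*(c^2 - 7*c + 12) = (c - 3)*(c - 2)*(c - 4)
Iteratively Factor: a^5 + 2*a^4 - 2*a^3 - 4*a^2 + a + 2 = (a + 2)*(a^4 - 2*a^2 + 1) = (a - 1)*(a + 2)*(a^3 + a^2 - a - 1) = (a - 1)*(a + 1)*(a + 2)*(a^2 - 1) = (a - 1)*(a + 1)^2*(a + 2)*(a - 1)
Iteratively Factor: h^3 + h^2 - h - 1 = (h + 1)*(h^2 - 1) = (h + 1)^2*(h - 1)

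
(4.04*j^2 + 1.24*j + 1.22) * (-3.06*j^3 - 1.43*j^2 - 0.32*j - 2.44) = -12.3624*j^5 - 9.5716*j^4 - 6.7992*j^3 - 11.999*j^2 - 3.416*j - 2.9768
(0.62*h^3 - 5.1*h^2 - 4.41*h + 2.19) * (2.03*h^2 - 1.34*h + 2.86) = 1.2586*h^5 - 11.1838*h^4 - 0.3451*h^3 - 4.2309*h^2 - 15.5472*h + 6.2634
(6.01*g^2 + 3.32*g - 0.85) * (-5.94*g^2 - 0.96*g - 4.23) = -35.6994*g^4 - 25.4904*g^3 - 23.5605*g^2 - 13.2276*g + 3.5955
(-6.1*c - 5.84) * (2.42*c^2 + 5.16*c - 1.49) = -14.762*c^3 - 45.6088*c^2 - 21.0454*c + 8.7016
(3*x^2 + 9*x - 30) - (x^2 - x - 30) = 2*x^2 + 10*x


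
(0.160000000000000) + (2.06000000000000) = 2.22000000000000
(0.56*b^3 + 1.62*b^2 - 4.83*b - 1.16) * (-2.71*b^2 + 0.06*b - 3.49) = -1.5176*b^5 - 4.3566*b^4 + 11.2321*b^3 - 2.8*b^2 + 16.7871*b + 4.0484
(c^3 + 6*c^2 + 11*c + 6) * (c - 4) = c^4 + 2*c^3 - 13*c^2 - 38*c - 24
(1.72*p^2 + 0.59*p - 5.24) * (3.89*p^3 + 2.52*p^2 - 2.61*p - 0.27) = 6.6908*p^5 + 6.6295*p^4 - 23.386*p^3 - 15.2091*p^2 + 13.5171*p + 1.4148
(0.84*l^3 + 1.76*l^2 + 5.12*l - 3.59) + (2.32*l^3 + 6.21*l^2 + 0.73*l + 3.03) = 3.16*l^3 + 7.97*l^2 + 5.85*l - 0.56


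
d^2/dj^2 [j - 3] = 0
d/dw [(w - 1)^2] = 2*w - 2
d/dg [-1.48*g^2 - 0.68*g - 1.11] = -2.96*g - 0.68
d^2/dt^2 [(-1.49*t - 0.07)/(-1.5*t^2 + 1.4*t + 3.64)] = ((3.962 - 13.41*t)*(-1.5*t^2 + 1.4*t + 3.64) - (1.49*t + 0.07)*(3.0*t - 1.4)*(6.0*t - 2.8))/(-1.5*t^2 + 1.4*t + 3.64)^3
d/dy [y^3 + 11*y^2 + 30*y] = 3*y^2 + 22*y + 30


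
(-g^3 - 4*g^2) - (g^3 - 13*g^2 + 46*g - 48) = -2*g^3 + 9*g^2 - 46*g + 48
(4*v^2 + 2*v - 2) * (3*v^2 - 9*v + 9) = 12*v^4 - 30*v^3 + 12*v^2 + 36*v - 18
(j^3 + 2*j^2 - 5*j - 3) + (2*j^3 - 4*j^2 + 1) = 3*j^3 - 2*j^2 - 5*j - 2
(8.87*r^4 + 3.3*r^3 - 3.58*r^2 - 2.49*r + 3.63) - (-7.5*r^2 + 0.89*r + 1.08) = 8.87*r^4 + 3.3*r^3 + 3.92*r^2 - 3.38*r + 2.55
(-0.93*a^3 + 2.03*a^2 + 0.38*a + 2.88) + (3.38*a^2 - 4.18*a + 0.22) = -0.93*a^3 + 5.41*a^2 - 3.8*a + 3.1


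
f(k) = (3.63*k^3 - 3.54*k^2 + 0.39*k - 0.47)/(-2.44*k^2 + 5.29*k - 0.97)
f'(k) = (4.88*k - 5.29)*(3.63*k^3 - 3.54*k^2 + 0.39*k - 0.47)/(-2.44*k^2 + 5.29*k - 0.97)^2 + (10.89*k^2 - 7.08*k + 0.39)/(-2.44*k^2 + 5.29*k - 0.97) = (-8.8572*k^4 + 38.4054*k^3 - 28.3383*k^2 + 4.574*k + 2.108)/(5.9536*k^4 - 25.8152*k^3 + 32.7177*k^2 - 10.2626*k + 0.9409)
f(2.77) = -10.04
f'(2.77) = 3.63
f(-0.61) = 0.56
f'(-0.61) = -0.81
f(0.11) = 1.11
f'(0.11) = 13.29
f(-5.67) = 7.11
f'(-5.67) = -1.43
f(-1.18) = 1.11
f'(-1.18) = -1.09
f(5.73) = -11.20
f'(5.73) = -1.25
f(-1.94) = 2.01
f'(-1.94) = -1.25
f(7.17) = -13.09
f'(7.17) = -1.36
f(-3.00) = 3.39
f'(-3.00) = -1.34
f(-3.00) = 3.39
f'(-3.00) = -1.34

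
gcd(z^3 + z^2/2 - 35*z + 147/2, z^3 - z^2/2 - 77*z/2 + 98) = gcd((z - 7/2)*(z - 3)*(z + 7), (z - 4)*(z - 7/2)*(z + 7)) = z^2 + 7*z/2 - 49/2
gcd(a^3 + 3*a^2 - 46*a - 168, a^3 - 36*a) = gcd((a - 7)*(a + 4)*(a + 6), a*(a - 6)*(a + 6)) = a + 6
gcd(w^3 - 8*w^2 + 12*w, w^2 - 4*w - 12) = w - 6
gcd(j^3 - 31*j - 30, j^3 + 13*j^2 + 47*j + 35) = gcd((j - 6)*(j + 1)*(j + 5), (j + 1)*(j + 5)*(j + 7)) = j^2 + 6*j + 5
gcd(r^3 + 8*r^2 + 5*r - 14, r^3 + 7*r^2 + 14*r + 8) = r + 2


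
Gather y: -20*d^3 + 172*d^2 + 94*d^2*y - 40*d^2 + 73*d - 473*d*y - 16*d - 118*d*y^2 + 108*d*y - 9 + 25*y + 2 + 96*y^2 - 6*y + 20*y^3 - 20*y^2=-20*d^3 + 132*d^2 + 57*d + 20*y^3 + y^2*(76 - 118*d) + y*(94*d^2 - 365*d + 19) - 7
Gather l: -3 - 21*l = -21*l - 3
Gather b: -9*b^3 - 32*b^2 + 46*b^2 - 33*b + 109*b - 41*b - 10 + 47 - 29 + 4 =-9*b^3 + 14*b^2 + 35*b + 12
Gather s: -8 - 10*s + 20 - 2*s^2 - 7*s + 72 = -2*s^2 - 17*s + 84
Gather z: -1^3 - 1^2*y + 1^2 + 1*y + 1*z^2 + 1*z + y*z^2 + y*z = z^2*(y + 1) + z*(y + 1)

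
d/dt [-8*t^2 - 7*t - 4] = -16*t - 7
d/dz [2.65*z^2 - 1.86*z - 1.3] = 5.3*z - 1.86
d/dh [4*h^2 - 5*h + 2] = 8*h - 5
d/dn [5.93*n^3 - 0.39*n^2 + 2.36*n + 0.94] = 17.79*n^2 - 0.78*n + 2.36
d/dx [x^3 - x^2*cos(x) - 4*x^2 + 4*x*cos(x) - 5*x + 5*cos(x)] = x^2*sin(x) + 3*x^2 - 4*x*sin(x) - 2*x*cos(x) - 8*x - 5*sin(x) + 4*cos(x) - 5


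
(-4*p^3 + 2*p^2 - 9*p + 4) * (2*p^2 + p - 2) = -8*p^5 - 8*p^3 - 5*p^2 + 22*p - 8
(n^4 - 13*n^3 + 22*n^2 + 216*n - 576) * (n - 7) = n^5 - 20*n^4 + 113*n^3 + 62*n^2 - 2088*n + 4032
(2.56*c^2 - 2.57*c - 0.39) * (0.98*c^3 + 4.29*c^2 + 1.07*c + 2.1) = 2.5088*c^5 + 8.4638*c^4 - 8.6683*c^3 + 0.953000000000001*c^2 - 5.8143*c - 0.819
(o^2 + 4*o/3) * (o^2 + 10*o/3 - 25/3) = o^4 + 14*o^3/3 - 35*o^2/9 - 100*o/9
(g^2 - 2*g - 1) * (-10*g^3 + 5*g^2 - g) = -10*g^5 + 25*g^4 - g^3 - 3*g^2 + g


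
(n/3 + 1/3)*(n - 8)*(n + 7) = n^3/3 - 19*n - 56/3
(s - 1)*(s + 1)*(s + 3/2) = s^3 + 3*s^2/2 - s - 3/2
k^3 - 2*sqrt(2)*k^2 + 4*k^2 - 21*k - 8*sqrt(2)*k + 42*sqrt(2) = (k - 3)*(k + 7)*(k - 2*sqrt(2))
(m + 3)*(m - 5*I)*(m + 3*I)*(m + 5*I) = m^4 + 3*m^3 + 3*I*m^3 + 25*m^2 + 9*I*m^2 + 75*m + 75*I*m + 225*I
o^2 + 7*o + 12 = (o + 3)*(o + 4)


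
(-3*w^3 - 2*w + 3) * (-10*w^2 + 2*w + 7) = 30*w^5 - 6*w^4 - w^3 - 34*w^2 - 8*w + 21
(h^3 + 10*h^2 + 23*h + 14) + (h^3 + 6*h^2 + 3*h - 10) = 2*h^3 + 16*h^2 + 26*h + 4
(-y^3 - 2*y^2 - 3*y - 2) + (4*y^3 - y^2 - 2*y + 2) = 3*y^3 - 3*y^2 - 5*y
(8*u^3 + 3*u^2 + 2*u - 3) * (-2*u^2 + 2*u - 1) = -16*u^5 + 10*u^4 - 6*u^3 + 7*u^2 - 8*u + 3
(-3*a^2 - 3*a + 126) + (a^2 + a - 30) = -2*a^2 - 2*a + 96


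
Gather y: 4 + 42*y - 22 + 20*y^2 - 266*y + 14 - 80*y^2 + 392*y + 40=-60*y^2 + 168*y + 36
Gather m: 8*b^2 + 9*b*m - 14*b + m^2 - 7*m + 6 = 8*b^2 - 14*b + m^2 + m*(9*b - 7) + 6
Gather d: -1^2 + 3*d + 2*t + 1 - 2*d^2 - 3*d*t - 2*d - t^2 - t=-2*d^2 + d*(1 - 3*t) - t^2 + t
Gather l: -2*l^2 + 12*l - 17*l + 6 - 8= -2*l^2 - 5*l - 2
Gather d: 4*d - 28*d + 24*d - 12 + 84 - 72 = 0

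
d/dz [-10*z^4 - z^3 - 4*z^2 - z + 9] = -40*z^3 - 3*z^2 - 8*z - 1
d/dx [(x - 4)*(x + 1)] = 2*x - 3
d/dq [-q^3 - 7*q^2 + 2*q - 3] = -3*q^2 - 14*q + 2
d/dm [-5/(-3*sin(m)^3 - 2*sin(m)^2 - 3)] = -5*(9*sin(m) + 4)*sin(m)*cos(m)/(3*sin(m)^3 + 2*sin(m)^2 + 3)^2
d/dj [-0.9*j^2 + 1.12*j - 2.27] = 1.12 - 1.8*j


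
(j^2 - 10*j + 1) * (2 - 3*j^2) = -3*j^4 + 30*j^3 - j^2 - 20*j + 2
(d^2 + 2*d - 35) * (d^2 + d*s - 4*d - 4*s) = d^4 + d^3*s - 2*d^3 - 2*d^2*s - 43*d^2 - 43*d*s + 140*d + 140*s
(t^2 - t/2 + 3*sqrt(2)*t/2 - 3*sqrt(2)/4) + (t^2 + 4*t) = 2*t^2 + 3*sqrt(2)*t/2 + 7*t/2 - 3*sqrt(2)/4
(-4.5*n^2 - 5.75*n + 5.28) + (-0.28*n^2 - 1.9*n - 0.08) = -4.78*n^2 - 7.65*n + 5.2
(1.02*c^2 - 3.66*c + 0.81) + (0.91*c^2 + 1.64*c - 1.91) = 1.93*c^2 - 2.02*c - 1.1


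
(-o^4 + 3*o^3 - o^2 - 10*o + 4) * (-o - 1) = o^5 - 2*o^4 - 2*o^3 + 11*o^2 + 6*o - 4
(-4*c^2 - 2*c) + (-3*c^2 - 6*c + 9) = -7*c^2 - 8*c + 9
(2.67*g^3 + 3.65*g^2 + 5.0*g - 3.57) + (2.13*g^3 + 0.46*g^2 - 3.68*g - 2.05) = 4.8*g^3 + 4.11*g^2 + 1.32*g - 5.62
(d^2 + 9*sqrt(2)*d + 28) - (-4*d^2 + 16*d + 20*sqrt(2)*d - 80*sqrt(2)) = 5*d^2 - 16*d - 11*sqrt(2)*d + 28 + 80*sqrt(2)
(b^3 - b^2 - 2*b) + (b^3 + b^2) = 2*b^3 - 2*b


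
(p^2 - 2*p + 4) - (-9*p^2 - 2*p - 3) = 10*p^2 + 7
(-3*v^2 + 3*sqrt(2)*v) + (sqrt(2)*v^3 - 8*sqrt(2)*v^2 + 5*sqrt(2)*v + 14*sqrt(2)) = sqrt(2)*v^3 - 8*sqrt(2)*v^2 - 3*v^2 + 8*sqrt(2)*v + 14*sqrt(2)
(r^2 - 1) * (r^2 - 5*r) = r^4 - 5*r^3 - r^2 + 5*r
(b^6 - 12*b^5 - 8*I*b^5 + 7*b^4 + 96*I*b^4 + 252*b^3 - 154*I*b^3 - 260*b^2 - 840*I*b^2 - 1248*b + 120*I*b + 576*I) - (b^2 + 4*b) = b^6 - 12*b^5 - 8*I*b^5 + 7*b^4 + 96*I*b^4 + 252*b^3 - 154*I*b^3 - 261*b^2 - 840*I*b^2 - 1252*b + 120*I*b + 576*I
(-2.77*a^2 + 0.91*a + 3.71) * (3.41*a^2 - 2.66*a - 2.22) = -9.4457*a^4 + 10.4713*a^3 + 16.3799*a^2 - 11.8888*a - 8.2362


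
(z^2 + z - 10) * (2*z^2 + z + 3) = 2*z^4 + 3*z^3 - 16*z^2 - 7*z - 30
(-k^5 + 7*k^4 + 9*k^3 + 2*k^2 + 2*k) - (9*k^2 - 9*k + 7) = -k^5 + 7*k^4 + 9*k^3 - 7*k^2 + 11*k - 7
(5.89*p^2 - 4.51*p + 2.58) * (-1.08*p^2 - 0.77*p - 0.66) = -6.3612*p^4 + 0.335500000000001*p^3 - 3.2011*p^2 + 0.99*p - 1.7028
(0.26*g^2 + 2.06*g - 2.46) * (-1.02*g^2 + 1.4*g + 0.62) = -0.2652*g^4 - 1.7372*g^3 + 5.5544*g^2 - 2.1668*g - 1.5252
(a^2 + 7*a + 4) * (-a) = -a^3 - 7*a^2 - 4*a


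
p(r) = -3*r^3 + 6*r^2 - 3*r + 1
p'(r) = -9*r^2 + 12*r - 3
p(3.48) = -63.21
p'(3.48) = -70.23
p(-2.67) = 108.89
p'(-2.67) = -99.20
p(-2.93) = 136.76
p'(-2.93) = -115.42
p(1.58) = -0.59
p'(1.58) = -6.51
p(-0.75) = 7.89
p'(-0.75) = -17.06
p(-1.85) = 46.08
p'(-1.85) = -56.00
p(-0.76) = 8.06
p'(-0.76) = -17.32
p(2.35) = -11.85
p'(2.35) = -24.50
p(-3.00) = 145.00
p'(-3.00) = -120.00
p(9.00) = -1727.00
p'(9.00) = -624.00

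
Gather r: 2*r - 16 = 2*r - 16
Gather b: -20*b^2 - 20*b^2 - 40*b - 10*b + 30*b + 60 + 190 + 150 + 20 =-40*b^2 - 20*b + 420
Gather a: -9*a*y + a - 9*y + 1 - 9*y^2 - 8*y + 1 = a*(1 - 9*y) - 9*y^2 - 17*y + 2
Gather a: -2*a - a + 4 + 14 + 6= 24 - 3*a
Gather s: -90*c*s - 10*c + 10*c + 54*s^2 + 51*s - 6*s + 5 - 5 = 54*s^2 + s*(45 - 90*c)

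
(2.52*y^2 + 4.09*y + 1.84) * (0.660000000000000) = 1.6632*y^2 + 2.6994*y + 1.2144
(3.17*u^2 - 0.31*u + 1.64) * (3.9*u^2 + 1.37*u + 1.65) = 12.363*u^4 + 3.1339*u^3 + 11.2018*u^2 + 1.7353*u + 2.706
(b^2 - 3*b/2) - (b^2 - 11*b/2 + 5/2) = 4*b - 5/2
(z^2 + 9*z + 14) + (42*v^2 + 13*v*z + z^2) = 42*v^2 + 13*v*z + 2*z^2 + 9*z + 14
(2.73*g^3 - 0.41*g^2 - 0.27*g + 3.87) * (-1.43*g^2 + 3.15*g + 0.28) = -3.9039*g^5 + 9.1858*g^4 - 0.141*g^3 - 6.4994*g^2 + 12.1149*g + 1.0836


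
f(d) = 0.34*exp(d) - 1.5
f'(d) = 0.34*exp(d)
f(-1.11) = -1.39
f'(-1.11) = 0.11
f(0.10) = -1.12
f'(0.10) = 0.38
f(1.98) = 0.96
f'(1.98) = 2.46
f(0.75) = -0.78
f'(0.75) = 0.72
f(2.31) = 1.93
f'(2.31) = 3.43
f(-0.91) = -1.36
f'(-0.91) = 0.14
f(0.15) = -1.10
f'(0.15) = 0.40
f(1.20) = -0.37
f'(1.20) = 1.13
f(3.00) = 5.33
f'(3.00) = 6.83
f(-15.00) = -1.50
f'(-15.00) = 0.00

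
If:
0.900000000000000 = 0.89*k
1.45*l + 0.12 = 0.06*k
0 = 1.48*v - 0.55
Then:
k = 1.01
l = -0.04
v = 0.37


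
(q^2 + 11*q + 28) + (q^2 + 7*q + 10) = 2*q^2 + 18*q + 38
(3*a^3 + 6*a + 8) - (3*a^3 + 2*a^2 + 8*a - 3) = -2*a^2 - 2*a + 11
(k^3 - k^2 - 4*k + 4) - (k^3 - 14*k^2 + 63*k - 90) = 13*k^2 - 67*k + 94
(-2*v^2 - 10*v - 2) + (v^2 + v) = -v^2 - 9*v - 2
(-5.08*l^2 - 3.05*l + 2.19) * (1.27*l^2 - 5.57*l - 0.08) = -6.4516*l^4 + 24.4221*l^3 + 20.1762*l^2 - 11.9543*l - 0.1752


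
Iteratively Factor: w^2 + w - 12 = (w - 3)*(w + 4)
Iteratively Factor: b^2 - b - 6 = (b - 3)*(b + 2)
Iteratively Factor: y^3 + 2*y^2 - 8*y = (y - 2)*(y^2 + 4*y) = (y - 2)*(y + 4)*(y)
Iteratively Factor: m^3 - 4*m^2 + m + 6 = (m - 2)*(m^2 - 2*m - 3) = (m - 2)*(m + 1)*(m - 3)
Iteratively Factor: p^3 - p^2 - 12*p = (p - 4)*(p^2 + 3*p) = (p - 4)*(p + 3)*(p)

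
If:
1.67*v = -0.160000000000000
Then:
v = -0.10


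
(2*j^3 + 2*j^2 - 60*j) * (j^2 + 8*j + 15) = 2*j^5 + 18*j^4 - 14*j^3 - 450*j^2 - 900*j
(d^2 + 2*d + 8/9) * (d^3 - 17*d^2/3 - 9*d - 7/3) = d^5 - 11*d^4/3 - 175*d^3/9 - 685*d^2/27 - 38*d/3 - 56/27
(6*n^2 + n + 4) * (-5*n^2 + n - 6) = -30*n^4 + n^3 - 55*n^2 - 2*n - 24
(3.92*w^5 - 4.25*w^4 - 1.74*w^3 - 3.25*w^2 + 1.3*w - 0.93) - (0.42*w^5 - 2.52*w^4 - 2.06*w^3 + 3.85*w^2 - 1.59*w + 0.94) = 3.5*w^5 - 1.73*w^4 + 0.32*w^3 - 7.1*w^2 + 2.89*w - 1.87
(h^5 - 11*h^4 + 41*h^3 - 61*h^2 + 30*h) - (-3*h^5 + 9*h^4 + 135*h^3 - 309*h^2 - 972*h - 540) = 4*h^5 - 20*h^4 - 94*h^3 + 248*h^2 + 1002*h + 540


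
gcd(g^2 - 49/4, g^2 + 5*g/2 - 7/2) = g + 7/2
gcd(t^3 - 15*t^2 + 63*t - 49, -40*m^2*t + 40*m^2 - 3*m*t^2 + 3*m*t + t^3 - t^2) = t - 1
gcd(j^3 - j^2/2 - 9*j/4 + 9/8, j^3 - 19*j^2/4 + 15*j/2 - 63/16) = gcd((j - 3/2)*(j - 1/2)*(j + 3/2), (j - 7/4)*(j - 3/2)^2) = j - 3/2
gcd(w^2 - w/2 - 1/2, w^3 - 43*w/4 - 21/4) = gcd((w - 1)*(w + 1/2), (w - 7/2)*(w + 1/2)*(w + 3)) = w + 1/2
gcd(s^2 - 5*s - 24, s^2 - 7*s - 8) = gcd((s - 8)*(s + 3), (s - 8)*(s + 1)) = s - 8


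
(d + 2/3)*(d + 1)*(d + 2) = d^3 + 11*d^2/3 + 4*d + 4/3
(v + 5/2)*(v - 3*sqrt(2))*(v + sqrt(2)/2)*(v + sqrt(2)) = v^4 - 3*sqrt(2)*v^3/2 + 5*v^3/2 - 8*v^2 - 15*sqrt(2)*v^2/4 - 20*v - 3*sqrt(2)*v - 15*sqrt(2)/2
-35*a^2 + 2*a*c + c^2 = (-5*a + c)*(7*a + c)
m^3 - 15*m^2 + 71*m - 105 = (m - 7)*(m - 5)*(m - 3)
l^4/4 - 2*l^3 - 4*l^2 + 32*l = l*(l/4 + 1)*(l - 8)*(l - 4)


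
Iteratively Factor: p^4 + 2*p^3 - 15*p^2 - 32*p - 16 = (p + 1)*(p^3 + p^2 - 16*p - 16) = (p + 1)^2*(p^2 - 16) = (p - 4)*(p + 1)^2*(p + 4)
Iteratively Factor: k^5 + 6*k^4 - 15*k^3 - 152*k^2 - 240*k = (k - 5)*(k^4 + 11*k^3 + 40*k^2 + 48*k) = (k - 5)*(k + 4)*(k^3 + 7*k^2 + 12*k) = (k - 5)*(k + 4)^2*(k^2 + 3*k) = (k - 5)*(k + 3)*(k + 4)^2*(k)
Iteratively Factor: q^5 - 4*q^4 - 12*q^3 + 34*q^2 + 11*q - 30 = (q - 2)*(q^4 - 2*q^3 - 16*q^2 + 2*q + 15) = (q - 2)*(q + 3)*(q^3 - 5*q^2 - q + 5) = (q - 2)*(q - 1)*(q + 3)*(q^2 - 4*q - 5) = (q - 2)*(q - 1)*(q + 1)*(q + 3)*(q - 5)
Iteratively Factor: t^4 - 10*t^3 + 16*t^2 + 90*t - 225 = (t + 3)*(t^3 - 13*t^2 + 55*t - 75) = (t - 5)*(t + 3)*(t^2 - 8*t + 15) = (t - 5)^2*(t + 3)*(t - 3)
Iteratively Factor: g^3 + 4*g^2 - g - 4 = (g - 1)*(g^2 + 5*g + 4) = (g - 1)*(g + 4)*(g + 1)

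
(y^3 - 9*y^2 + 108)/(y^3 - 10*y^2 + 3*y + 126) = (y - 6)/(y - 7)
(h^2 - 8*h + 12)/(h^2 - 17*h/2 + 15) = 2*(h - 2)/(2*h - 5)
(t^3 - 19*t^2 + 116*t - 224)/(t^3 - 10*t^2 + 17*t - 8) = (t^2 - 11*t + 28)/(t^2 - 2*t + 1)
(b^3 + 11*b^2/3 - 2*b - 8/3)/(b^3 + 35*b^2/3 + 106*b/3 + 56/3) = (b - 1)/(b + 7)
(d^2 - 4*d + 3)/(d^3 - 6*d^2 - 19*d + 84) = (d - 1)/(d^2 - 3*d - 28)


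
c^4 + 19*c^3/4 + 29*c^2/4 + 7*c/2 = c*(c + 1)*(c + 7/4)*(c + 2)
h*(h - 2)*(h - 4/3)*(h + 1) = h^4 - 7*h^3/3 - 2*h^2/3 + 8*h/3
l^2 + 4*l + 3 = (l + 1)*(l + 3)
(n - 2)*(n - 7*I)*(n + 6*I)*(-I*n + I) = -I*n^4 - n^3 + 3*I*n^3 + 3*n^2 - 44*I*n^2 - 2*n + 126*I*n - 84*I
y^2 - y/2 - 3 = (y - 2)*(y + 3/2)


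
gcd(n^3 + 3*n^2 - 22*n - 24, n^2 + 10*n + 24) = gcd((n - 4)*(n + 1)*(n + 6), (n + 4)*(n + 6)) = n + 6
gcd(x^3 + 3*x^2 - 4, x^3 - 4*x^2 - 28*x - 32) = x^2 + 4*x + 4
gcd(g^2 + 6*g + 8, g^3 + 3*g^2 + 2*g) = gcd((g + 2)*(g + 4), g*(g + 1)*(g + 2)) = g + 2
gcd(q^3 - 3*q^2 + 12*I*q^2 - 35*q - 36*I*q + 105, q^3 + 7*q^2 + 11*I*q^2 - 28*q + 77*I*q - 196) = q + 7*I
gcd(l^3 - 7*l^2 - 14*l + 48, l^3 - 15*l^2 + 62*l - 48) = l - 8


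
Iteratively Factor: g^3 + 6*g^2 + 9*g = (g)*(g^2 + 6*g + 9) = g*(g + 3)*(g + 3)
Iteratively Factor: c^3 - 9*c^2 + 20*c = (c - 4)*(c^2 - 5*c) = c*(c - 4)*(c - 5)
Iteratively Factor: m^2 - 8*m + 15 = (m - 3)*(m - 5)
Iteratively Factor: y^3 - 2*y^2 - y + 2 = (y - 2)*(y^2 - 1) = (y - 2)*(y - 1)*(y + 1)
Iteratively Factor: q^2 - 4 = (q - 2)*(q + 2)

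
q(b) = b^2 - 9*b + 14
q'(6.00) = 3.00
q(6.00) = -4.00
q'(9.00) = 9.00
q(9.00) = 14.00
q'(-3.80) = -16.60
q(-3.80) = 62.64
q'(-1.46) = -11.92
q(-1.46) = 29.27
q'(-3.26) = -15.52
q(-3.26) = 53.97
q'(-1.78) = -12.56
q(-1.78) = 33.19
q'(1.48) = -6.04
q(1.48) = 2.87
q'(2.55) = -3.90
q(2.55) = -2.45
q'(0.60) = -7.80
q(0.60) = 8.96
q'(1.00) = -7.00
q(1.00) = 6.00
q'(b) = 2*b - 9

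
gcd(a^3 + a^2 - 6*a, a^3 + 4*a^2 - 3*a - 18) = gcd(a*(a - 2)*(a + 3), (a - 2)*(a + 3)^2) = a^2 + a - 6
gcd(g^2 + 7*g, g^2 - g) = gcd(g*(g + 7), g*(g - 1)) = g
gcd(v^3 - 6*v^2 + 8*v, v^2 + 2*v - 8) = v - 2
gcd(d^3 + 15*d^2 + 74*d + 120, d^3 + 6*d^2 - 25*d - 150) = d^2 + 11*d + 30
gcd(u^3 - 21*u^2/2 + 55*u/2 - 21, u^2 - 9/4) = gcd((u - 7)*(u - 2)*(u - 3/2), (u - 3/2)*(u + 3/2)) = u - 3/2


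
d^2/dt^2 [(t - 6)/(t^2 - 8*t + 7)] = 2*((14 - 3*t)*(t^2 - 8*t + 7) + 4*(t - 6)*(t - 4)^2)/(t^2 - 8*t + 7)^3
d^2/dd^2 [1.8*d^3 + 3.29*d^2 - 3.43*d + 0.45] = 10.8*d + 6.58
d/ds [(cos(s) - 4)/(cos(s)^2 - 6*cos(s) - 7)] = (cos(s)^2 - 8*cos(s) + 31)*sin(s)/(sin(s)^2 + 6*cos(s) + 6)^2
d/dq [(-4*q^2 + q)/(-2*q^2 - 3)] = (2*q^2 + 24*q - 3)/(4*q^4 + 12*q^2 + 9)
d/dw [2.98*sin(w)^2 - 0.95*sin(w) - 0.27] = (5.96*sin(w) - 0.95)*cos(w)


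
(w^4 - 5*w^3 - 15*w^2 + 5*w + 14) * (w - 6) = w^5 - 11*w^4 + 15*w^3 + 95*w^2 - 16*w - 84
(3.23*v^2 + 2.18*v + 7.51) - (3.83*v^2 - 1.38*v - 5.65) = -0.6*v^2 + 3.56*v + 13.16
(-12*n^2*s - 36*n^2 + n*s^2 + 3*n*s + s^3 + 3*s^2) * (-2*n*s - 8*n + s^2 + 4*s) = 24*n^3*s^2 + 168*n^3*s + 288*n^3 - 14*n^2*s^3 - 98*n^2*s^2 - 168*n^2*s - n*s^4 - 7*n*s^3 - 12*n*s^2 + s^5 + 7*s^4 + 12*s^3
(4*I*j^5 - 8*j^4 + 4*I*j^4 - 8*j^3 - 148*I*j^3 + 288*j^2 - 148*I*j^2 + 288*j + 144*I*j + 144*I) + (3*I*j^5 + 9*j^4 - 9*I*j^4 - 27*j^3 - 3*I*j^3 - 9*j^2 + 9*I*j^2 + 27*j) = 7*I*j^5 + j^4 - 5*I*j^4 - 35*j^3 - 151*I*j^3 + 279*j^2 - 139*I*j^2 + 315*j + 144*I*j + 144*I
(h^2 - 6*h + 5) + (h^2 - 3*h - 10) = 2*h^2 - 9*h - 5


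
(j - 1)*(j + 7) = j^2 + 6*j - 7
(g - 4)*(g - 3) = g^2 - 7*g + 12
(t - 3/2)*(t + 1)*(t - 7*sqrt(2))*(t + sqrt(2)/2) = t^4 - 13*sqrt(2)*t^3/2 - t^3/2 - 17*t^2/2 + 13*sqrt(2)*t^2/4 + 7*t/2 + 39*sqrt(2)*t/4 + 21/2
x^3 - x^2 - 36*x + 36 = (x - 6)*(x - 1)*(x + 6)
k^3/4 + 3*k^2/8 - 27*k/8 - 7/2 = (k/4 + 1)*(k - 7/2)*(k + 1)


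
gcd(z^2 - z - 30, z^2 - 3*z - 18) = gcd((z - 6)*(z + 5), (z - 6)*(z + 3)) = z - 6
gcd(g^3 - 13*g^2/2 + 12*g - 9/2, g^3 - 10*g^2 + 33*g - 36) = g^2 - 6*g + 9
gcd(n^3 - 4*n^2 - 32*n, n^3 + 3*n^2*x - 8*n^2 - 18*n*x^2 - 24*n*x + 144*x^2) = n - 8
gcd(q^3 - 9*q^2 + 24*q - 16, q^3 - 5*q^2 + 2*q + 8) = q - 4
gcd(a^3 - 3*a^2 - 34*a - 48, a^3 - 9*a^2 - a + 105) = a + 3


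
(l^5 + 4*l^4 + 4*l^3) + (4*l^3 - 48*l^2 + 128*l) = l^5 + 4*l^4 + 8*l^3 - 48*l^2 + 128*l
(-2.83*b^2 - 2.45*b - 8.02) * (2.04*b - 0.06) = -5.7732*b^3 - 4.8282*b^2 - 16.2138*b + 0.4812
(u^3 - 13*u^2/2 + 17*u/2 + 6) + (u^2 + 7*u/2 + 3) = u^3 - 11*u^2/2 + 12*u + 9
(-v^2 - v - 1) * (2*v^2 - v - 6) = -2*v^4 - v^3 + 5*v^2 + 7*v + 6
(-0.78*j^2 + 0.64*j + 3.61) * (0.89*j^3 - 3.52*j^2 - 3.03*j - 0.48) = -0.6942*j^5 + 3.3152*j^4 + 3.3235*j^3 - 14.272*j^2 - 11.2455*j - 1.7328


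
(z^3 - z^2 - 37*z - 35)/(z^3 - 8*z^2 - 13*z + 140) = (z^2 + 6*z + 5)/(z^2 - z - 20)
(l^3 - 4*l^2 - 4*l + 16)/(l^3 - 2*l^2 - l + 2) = (l^2 - 2*l - 8)/(l^2 - 1)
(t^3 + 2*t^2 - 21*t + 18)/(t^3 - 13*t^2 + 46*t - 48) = (t^2 + 5*t - 6)/(t^2 - 10*t + 16)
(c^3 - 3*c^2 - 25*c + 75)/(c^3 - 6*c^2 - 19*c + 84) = (c^2 - 25)/(c^2 - 3*c - 28)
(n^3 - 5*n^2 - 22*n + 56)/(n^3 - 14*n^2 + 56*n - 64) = (n^2 - 3*n - 28)/(n^2 - 12*n + 32)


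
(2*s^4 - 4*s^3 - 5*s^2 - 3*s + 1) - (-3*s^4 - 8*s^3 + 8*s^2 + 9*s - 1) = 5*s^4 + 4*s^3 - 13*s^2 - 12*s + 2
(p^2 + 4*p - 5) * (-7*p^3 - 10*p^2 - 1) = -7*p^5 - 38*p^4 - 5*p^3 + 49*p^2 - 4*p + 5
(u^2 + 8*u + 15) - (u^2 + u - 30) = 7*u + 45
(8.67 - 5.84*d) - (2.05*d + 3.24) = 5.43 - 7.89*d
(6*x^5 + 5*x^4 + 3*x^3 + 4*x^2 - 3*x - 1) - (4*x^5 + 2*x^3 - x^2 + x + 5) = 2*x^5 + 5*x^4 + x^3 + 5*x^2 - 4*x - 6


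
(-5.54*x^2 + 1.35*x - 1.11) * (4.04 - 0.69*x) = 3.8226*x^3 - 23.3131*x^2 + 6.2199*x - 4.4844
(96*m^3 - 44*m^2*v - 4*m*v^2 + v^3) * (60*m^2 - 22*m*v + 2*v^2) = 5760*m^5 - 4752*m^4*v + 920*m^3*v^2 + 60*m^2*v^3 - 30*m*v^4 + 2*v^5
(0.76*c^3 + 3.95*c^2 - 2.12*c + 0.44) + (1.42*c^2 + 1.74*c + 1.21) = 0.76*c^3 + 5.37*c^2 - 0.38*c + 1.65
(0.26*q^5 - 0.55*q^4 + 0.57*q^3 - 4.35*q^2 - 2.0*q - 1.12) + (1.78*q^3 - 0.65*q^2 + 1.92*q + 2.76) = 0.26*q^5 - 0.55*q^4 + 2.35*q^3 - 5.0*q^2 - 0.0800000000000001*q + 1.64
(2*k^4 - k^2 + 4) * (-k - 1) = -2*k^5 - 2*k^4 + k^3 + k^2 - 4*k - 4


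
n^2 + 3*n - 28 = (n - 4)*(n + 7)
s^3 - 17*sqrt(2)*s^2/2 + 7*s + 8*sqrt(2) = (s - 8*sqrt(2))*(s - sqrt(2))*(s + sqrt(2)/2)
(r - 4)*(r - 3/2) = r^2 - 11*r/2 + 6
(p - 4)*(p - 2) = p^2 - 6*p + 8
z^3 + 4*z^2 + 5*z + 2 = (z + 1)^2*(z + 2)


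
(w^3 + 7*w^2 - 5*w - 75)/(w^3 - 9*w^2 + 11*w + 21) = (w^2 + 10*w + 25)/(w^2 - 6*w - 7)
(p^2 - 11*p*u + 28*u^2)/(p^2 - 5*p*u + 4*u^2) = (p - 7*u)/(p - u)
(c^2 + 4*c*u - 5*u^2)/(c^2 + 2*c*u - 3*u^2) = (c + 5*u)/(c + 3*u)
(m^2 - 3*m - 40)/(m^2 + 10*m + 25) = (m - 8)/(m + 5)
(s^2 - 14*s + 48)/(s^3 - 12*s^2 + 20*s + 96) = 1/(s + 2)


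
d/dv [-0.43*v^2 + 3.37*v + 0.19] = 3.37 - 0.86*v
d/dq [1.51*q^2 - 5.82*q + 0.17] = 3.02*q - 5.82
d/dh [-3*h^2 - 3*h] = -6*h - 3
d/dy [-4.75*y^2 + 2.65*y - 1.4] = 2.65 - 9.5*y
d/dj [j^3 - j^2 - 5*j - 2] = 3*j^2 - 2*j - 5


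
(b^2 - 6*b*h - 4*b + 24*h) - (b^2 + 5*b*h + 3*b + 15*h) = -11*b*h - 7*b + 9*h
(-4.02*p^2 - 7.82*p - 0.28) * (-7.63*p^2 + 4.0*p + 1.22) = 30.6726*p^4 + 43.5866*p^3 - 34.048*p^2 - 10.6604*p - 0.3416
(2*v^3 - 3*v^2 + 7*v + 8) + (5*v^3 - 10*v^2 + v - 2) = 7*v^3 - 13*v^2 + 8*v + 6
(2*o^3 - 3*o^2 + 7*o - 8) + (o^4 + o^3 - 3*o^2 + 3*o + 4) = o^4 + 3*o^3 - 6*o^2 + 10*o - 4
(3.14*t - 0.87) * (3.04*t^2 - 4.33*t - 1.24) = 9.5456*t^3 - 16.241*t^2 - 0.1265*t + 1.0788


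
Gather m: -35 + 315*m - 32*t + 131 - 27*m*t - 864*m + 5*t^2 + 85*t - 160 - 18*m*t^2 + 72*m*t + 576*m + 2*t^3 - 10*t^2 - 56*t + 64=m*(-18*t^2 + 45*t + 27) + 2*t^3 - 5*t^2 - 3*t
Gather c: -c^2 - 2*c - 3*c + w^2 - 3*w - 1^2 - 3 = -c^2 - 5*c + w^2 - 3*w - 4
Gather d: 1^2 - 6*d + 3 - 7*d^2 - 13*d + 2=-7*d^2 - 19*d + 6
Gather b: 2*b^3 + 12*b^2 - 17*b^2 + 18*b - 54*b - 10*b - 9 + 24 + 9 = 2*b^3 - 5*b^2 - 46*b + 24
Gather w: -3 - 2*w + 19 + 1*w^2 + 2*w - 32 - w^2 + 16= 0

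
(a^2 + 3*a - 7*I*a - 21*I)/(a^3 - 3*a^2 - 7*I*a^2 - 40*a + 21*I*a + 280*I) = (a + 3)/(a^2 - 3*a - 40)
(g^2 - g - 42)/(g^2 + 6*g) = (g - 7)/g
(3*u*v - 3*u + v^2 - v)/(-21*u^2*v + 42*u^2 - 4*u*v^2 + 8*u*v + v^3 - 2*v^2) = (1 - v)/(7*u*v - 14*u - v^2 + 2*v)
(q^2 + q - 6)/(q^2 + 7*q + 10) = (q^2 + q - 6)/(q^2 + 7*q + 10)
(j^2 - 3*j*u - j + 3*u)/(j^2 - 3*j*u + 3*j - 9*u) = (j - 1)/(j + 3)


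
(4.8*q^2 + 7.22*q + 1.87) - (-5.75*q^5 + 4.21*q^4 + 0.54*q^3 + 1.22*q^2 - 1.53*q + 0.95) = 5.75*q^5 - 4.21*q^4 - 0.54*q^3 + 3.58*q^2 + 8.75*q + 0.92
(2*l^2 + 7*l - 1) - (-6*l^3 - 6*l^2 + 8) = 6*l^3 + 8*l^2 + 7*l - 9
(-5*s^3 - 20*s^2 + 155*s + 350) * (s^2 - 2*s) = -5*s^5 - 10*s^4 + 195*s^3 + 40*s^2 - 700*s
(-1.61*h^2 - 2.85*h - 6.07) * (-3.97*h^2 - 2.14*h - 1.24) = 6.3917*h^4 + 14.7599*h^3 + 32.1933*h^2 + 16.5238*h + 7.5268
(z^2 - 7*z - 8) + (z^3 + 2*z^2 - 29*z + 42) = z^3 + 3*z^2 - 36*z + 34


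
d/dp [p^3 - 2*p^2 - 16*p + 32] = 3*p^2 - 4*p - 16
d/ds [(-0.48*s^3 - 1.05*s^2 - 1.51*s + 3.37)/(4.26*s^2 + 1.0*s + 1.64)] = (-2.0448*s^4 - 0.959999999999999*s^3 + 3.021*s^2 - 32.1564*s - 5.8464)/(18.1476*s^4 + 8.52*s^3 + 14.9728*s^2 + 3.28*s + 2.6896)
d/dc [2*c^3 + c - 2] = 6*c^2 + 1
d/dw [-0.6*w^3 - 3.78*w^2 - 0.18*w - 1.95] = -1.8*w^2 - 7.56*w - 0.18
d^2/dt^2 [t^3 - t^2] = 6*t - 2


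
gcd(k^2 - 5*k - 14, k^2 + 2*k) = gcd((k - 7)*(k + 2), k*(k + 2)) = k + 2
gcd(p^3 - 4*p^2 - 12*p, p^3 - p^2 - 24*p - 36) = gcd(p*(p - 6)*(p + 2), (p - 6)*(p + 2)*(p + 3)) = p^2 - 4*p - 12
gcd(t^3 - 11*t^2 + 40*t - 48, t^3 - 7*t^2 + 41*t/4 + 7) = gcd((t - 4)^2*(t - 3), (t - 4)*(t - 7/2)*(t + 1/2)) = t - 4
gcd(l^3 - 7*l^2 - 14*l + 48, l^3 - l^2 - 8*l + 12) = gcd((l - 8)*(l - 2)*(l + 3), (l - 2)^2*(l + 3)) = l^2 + l - 6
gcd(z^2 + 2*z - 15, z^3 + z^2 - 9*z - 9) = z - 3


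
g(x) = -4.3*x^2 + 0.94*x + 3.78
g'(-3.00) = 26.74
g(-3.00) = -37.74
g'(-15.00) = 129.94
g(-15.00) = -977.82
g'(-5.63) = 49.36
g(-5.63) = -137.81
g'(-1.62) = 14.87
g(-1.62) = -9.03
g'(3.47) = -28.90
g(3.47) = -44.73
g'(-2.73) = 24.42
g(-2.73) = -30.83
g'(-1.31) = 12.21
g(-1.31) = -4.83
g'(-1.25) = 11.69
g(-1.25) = -4.11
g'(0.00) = 0.94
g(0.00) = 3.78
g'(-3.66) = 32.42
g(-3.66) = -57.26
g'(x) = 0.94 - 8.6*x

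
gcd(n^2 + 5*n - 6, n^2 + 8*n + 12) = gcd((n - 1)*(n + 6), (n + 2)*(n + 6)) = n + 6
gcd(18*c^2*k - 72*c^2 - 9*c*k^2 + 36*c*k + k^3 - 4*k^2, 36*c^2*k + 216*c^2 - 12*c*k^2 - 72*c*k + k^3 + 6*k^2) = 6*c - k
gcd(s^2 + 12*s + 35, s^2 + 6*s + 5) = s + 5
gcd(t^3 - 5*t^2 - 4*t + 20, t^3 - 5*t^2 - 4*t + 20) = t^3 - 5*t^2 - 4*t + 20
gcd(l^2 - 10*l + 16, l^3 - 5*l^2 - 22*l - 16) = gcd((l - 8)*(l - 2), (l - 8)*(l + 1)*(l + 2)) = l - 8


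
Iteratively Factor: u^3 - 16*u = (u)*(u^2 - 16) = u*(u - 4)*(u + 4)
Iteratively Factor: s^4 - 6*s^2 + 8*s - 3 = (s - 1)*(s^3 + s^2 - 5*s + 3) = (s - 1)^2*(s^2 + 2*s - 3) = (s - 1)^2*(s + 3)*(s - 1)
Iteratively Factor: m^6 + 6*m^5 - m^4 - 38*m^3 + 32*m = (m - 2)*(m^5 + 8*m^4 + 15*m^3 - 8*m^2 - 16*m) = m*(m - 2)*(m^4 + 8*m^3 + 15*m^2 - 8*m - 16) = m*(m - 2)*(m + 4)*(m^3 + 4*m^2 - m - 4) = m*(m - 2)*(m - 1)*(m + 4)*(m^2 + 5*m + 4) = m*(m - 2)*(m - 1)*(m + 1)*(m + 4)*(m + 4)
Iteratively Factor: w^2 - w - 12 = (w - 4)*(w + 3)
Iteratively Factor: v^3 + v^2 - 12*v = (v + 4)*(v^2 - 3*v) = v*(v + 4)*(v - 3)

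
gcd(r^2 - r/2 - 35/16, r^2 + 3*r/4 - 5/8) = r + 5/4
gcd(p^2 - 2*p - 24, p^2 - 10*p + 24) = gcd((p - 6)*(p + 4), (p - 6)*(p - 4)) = p - 6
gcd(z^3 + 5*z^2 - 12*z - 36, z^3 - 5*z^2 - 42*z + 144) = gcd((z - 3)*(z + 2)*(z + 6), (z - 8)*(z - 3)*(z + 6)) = z^2 + 3*z - 18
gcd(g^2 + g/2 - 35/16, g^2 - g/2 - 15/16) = g - 5/4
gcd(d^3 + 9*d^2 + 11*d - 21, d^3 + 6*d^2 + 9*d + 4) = 1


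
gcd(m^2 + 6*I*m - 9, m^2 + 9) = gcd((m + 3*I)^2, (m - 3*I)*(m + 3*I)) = m + 3*I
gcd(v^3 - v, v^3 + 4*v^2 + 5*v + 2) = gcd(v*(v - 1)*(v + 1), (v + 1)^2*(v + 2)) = v + 1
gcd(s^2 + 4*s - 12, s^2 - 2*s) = s - 2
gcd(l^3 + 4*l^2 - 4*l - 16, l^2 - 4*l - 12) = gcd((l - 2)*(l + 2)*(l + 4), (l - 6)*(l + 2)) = l + 2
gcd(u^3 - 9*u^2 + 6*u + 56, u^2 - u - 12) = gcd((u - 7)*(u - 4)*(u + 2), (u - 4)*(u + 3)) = u - 4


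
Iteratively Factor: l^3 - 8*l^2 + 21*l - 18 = (l - 3)*(l^2 - 5*l + 6) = (l - 3)^2*(l - 2)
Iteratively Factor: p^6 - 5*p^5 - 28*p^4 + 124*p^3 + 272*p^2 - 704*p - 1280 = (p - 4)*(p^5 - p^4 - 32*p^3 - 4*p^2 + 256*p + 320) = (p - 4)*(p + 2)*(p^4 - 3*p^3 - 26*p^2 + 48*p + 160) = (p - 5)*(p - 4)*(p + 2)*(p^3 + 2*p^2 - 16*p - 32) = (p - 5)*(p - 4)^2*(p + 2)*(p^2 + 6*p + 8) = (p - 5)*(p - 4)^2*(p + 2)^2*(p + 4)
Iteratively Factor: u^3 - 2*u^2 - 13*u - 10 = (u + 1)*(u^2 - 3*u - 10) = (u - 5)*(u + 1)*(u + 2)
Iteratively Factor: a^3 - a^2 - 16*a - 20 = (a + 2)*(a^2 - 3*a - 10) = (a + 2)^2*(a - 5)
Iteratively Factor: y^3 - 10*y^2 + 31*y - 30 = (y - 5)*(y^2 - 5*y + 6) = (y - 5)*(y - 2)*(y - 3)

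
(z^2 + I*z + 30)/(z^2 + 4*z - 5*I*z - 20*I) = (z + 6*I)/(z + 4)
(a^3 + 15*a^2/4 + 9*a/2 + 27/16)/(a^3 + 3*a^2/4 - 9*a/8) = (8*a^2 + 18*a + 9)/(2*a*(4*a - 3))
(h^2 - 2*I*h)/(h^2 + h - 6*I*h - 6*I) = h*(h - 2*I)/(h^2 + h - 6*I*h - 6*I)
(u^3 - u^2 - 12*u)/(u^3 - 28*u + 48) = u*(u + 3)/(u^2 + 4*u - 12)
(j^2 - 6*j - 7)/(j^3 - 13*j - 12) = (j - 7)/(j^2 - j - 12)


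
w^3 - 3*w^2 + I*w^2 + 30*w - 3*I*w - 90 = (w - 3)*(w - 5*I)*(w + 6*I)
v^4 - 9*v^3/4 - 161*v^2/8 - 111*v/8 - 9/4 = (v - 6)*(v + 1/4)*(v + 1/2)*(v + 3)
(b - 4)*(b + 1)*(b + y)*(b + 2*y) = b^4 + 3*b^3*y - 3*b^3 + 2*b^2*y^2 - 9*b^2*y - 4*b^2 - 6*b*y^2 - 12*b*y - 8*y^2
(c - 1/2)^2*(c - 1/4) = c^3 - 5*c^2/4 + c/2 - 1/16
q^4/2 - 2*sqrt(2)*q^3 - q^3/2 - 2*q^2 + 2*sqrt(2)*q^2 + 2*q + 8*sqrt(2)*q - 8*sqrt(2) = (q/2 + 1)*(q - 2)*(q - 1)*(q - 4*sqrt(2))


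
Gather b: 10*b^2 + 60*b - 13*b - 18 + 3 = 10*b^2 + 47*b - 15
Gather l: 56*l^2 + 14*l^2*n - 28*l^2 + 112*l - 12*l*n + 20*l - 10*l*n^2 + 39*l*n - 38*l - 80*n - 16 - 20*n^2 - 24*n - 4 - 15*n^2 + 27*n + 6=l^2*(14*n + 28) + l*(-10*n^2 + 27*n + 94) - 35*n^2 - 77*n - 14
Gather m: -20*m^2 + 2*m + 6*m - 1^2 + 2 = -20*m^2 + 8*m + 1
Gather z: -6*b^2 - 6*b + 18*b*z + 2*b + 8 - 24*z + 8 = -6*b^2 - 4*b + z*(18*b - 24) + 16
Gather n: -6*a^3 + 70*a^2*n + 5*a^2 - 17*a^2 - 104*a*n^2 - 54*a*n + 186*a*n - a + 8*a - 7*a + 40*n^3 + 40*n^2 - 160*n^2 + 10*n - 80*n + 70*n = -6*a^3 - 12*a^2 + 40*n^3 + n^2*(-104*a - 120) + n*(70*a^2 + 132*a)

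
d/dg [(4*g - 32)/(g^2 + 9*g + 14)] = 4*(-g^2 + 16*g + 86)/(g^4 + 18*g^3 + 109*g^2 + 252*g + 196)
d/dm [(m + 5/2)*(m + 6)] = 2*m + 17/2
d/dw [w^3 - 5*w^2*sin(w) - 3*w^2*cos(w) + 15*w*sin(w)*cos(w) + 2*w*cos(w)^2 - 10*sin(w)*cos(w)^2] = 3*w^2*sin(w) - 5*w^2*cos(w) + 3*w^2 - 10*w*sin(w) - 2*w*sin(2*w) - 6*w*cos(w) + 15*w*cos(2*w) + 15*sin(2*w)/2 - 5*cos(w)/2 + cos(2*w) - 15*cos(3*w)/2 + 1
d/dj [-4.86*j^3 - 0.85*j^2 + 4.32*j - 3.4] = -14.58*j^2 - 1.7*j + 4.32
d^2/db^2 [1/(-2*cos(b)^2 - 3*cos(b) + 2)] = (16*sin(b)^4 - 33*sin(b)^2 - 33*cos(b)/2 + 9*cos(3*b)/2 - 9)/(-2*sin(b)^2 + 3*cos(b))^3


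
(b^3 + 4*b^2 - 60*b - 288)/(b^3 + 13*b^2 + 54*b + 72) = (b^2 - 2*b - 48)/(b^2 + 7*b + 12)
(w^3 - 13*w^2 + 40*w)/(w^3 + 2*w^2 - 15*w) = (w^2 - 13*w + 40)/(w^2 + 2*w - 15)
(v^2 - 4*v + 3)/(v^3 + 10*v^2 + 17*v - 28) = (v - 3)/(v^2 + 11*v + 28)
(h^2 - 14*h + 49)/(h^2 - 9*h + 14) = (h - 7)/(h - 2)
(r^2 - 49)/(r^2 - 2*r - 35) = (r + 7)/(r + 5)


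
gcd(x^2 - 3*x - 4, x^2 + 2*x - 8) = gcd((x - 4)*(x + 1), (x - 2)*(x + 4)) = 1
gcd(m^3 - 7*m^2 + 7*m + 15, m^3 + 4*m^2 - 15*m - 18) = m^2 - 2*m - 3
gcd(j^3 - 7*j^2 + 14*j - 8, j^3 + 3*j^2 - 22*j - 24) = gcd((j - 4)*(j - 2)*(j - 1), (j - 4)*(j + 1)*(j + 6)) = j - 4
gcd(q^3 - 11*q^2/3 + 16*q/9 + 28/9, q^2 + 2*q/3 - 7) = q - 7/3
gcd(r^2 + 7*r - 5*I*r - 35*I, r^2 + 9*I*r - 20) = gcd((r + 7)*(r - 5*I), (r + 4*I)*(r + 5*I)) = 1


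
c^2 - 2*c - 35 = (c - 7)*(c + 5)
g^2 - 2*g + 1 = (g - 1)^2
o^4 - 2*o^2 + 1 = (o - 1)^2*(o + 1)^2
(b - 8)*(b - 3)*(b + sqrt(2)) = b^3 - 11*b^2 + sqrt(2)*b^2 - 11*sqrt(2)*b + 24*b + 24*sqrt(2)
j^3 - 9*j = j*(j - 3)*(j + 3)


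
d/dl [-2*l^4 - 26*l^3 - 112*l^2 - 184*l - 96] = -8*l^3 - 78*l^2 - 224*l - 184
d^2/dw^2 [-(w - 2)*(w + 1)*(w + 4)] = -6*w - 6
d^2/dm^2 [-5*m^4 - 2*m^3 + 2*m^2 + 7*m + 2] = -60*m^2 - 12*m + 4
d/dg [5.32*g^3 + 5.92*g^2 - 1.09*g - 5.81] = 15.96*g^2 + 11.84*g - 1.09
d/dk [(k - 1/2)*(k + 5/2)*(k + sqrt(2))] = 3*k^2 + 2*sqrt(2)*k + 4*k - 5/4 + 2*sqrt(2)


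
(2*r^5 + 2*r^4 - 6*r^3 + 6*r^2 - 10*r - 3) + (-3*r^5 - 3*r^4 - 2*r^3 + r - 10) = -r^5 - r^4 - 8*r^3 + 6*r^2 - 9*r - 13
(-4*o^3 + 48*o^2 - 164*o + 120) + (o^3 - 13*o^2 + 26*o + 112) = -3*o^3 + 35*o^2 - 138*o + 232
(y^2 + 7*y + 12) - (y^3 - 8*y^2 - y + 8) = -y^3 + 9*y^2 + 8*y + 4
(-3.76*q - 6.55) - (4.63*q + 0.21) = -8.39*q - 6.76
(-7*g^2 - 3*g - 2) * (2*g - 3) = -14*g^3 + 15*g^2 + 5*g + 6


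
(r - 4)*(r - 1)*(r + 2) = r^3 - 3*r^2 - 6*r + 8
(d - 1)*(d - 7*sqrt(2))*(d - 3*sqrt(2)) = d^3 - 10*sqrt(2)*d^2 - d^2 + 10*sqrt(2)*d + 42*d - 42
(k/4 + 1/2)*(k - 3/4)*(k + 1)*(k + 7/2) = k^4/4 + 23*k^3/16 + 61*k^2/32 - 19*k/32 - 21/16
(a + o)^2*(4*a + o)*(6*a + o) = 24*a^4 + 58*a^3*o + 45*a^2*o^2 + 12*a*o^3 + o^4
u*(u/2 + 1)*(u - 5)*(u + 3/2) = u^4/2 - 3*u^3/4 - 29*u^2/4 - 15*u/2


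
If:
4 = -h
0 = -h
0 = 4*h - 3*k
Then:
No Solution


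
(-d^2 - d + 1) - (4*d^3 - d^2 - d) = 1 - 4*d^3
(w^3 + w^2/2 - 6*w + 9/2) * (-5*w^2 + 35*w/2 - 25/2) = -5*w^5 + 15*w^4 + 105*w^3/4 - 535*w^2/4 + 615*w/4 - 225/4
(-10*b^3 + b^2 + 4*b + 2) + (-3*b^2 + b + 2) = -10*b^3 - 2*b^2 + 5*b + 4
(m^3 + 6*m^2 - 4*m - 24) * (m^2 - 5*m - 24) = m^5 + m^4 - 58*m^3 - 148*m^2 + 216*m + 576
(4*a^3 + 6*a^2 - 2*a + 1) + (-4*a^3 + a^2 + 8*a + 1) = 7*a^2 + 6*a + 2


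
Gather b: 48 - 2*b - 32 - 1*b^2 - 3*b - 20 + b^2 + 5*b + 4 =0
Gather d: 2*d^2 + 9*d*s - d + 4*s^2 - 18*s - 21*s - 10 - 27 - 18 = 2*d^2 + d*(9*s - 1) + 4*s^2 - 39*s - 55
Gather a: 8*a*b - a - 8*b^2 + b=a*(8*b - 1) - 8*b^2 + b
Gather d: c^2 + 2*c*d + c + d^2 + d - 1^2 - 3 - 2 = c^2 + c + d^2 + d*(2*c + 1) - 6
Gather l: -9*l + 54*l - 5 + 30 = 45*l + 25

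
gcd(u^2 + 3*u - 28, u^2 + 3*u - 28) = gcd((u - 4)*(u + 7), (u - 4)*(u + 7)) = u^2 + 3*u - 28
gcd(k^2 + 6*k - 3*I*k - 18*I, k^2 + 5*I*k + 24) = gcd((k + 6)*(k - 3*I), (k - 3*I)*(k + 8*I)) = k - 3*I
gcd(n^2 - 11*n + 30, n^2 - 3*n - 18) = n - 6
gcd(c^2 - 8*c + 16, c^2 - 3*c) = 1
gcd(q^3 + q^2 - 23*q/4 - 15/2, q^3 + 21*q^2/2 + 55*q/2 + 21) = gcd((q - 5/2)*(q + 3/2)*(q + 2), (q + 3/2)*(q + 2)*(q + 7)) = q^2 + 7*q/2 + 3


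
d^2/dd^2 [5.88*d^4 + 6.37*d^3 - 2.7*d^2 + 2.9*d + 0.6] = 70.56*d^2 + 38.22*d - 5.4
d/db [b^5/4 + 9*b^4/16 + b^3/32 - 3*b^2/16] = b*(40*b^3 + 72*b^2 + 3*b - 12)/32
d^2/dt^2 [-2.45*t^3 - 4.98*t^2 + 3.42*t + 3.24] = -14.7*t - 9.96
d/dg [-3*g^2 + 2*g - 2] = 2 - 6*g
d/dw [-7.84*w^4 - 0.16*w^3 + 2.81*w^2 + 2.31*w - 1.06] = -31.36*w^3 - 0.48*w^2 + 5.62*w + 2.31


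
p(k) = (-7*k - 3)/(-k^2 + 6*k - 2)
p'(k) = (-7*k - 3)*(2*k - 6)/(-k^2 + 6*k - 2)^2 - 7/(-k^2 + 6*k - 2) = (-7*k^2 - 6*k + 32)/(k^4 - 12*k^3 + 40*k^2 - 24*k + 4)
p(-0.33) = 0.17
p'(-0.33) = 1.99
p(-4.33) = -0.58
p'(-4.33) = -0.03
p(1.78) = -2.80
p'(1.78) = -0.03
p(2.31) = -2.94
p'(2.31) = -0.45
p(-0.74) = -0.31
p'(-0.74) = 0.67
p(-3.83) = -0.60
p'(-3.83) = -0.03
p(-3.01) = -0.62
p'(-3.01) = -0.02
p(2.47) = -3.02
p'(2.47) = -0.57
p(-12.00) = -0.37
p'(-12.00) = -0.02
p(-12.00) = -0.37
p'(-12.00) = -0.02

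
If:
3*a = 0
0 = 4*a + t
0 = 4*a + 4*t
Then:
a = 0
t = 0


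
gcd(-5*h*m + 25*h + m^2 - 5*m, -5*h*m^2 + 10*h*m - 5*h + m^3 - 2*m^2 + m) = 5*h - m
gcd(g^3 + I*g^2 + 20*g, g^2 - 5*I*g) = g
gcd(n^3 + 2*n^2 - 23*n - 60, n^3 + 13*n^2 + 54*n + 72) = n^2 + 7*n + 12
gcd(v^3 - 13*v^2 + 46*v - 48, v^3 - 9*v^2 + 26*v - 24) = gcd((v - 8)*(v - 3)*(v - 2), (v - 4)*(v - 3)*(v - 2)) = v^2 - 5*v + 6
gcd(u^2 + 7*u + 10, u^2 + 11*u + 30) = u + 5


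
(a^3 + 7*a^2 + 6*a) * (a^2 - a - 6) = a^5 + 6*a^4 - 7*a^3 - 48*a^2 - 36*a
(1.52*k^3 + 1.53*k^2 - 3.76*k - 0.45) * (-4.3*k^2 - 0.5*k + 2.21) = -6.536*k^5 - 7.339*k^4 + 18.7622*k^3 + 7.1963*k^2 - 8.0846*k - 0.9945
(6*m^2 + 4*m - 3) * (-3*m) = -18*m^3 - 12*m^2 + 9*m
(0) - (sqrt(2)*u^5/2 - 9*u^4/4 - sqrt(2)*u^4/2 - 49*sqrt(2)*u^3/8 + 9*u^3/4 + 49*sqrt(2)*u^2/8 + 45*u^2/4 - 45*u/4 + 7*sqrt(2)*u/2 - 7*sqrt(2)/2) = -sqrt(2)*u^5/2 + sqrt(2)*u^4/2 + 9*u^4/4 - 9*u^3/4 + 49*sqrt(2)*u^3/8 - 45*u^2/4 - 49*sqrt(2)*u^2/8 - 7*sqrt(2)*u/2 + 45*u/4 + 7*sqrt(2)/2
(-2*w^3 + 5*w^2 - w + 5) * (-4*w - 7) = 8*w^4 - 6*w^3 - 31*w^2 - 13*w - 35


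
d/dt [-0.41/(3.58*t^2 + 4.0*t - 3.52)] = (2.9356*t + 1.64)/(3.58*t^2 + 4.0*t - 3.52)^2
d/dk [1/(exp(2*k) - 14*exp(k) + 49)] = 2*(7 - exp(k))*exp(k)/(exp(2*k) - 14*exp(k) + 49)^2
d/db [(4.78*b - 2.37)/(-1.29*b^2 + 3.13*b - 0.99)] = (6.1662*b^2 - 6.1146*b + 2.6859)/(1.6641*b^4 - 8.0754*b^3 + 12.3511*b^2 - 6.1974*b + 0.9801)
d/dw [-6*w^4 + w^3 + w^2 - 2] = w*(-24*w^2 + 3*w + 2)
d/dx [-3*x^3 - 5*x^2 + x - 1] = -9*x^2 - 10*x + 1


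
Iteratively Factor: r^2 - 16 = (r - 4)*(r + 4)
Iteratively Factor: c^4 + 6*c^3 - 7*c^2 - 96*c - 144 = (c - 4)*(c^3 + 10*c^2 + 33*c + 36) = (c - 4)*(c + 3)*(c^2 + 7*c + 12) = (c - 4)*(c + 3)*(c + 4)*(c + 3)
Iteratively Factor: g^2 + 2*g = (g)*(g + 2)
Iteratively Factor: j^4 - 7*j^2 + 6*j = (j - 2)*(j^3 + 2*j^2 - 3*j) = (j - 2)*(j - 1)*(j^2 + 3*j) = (j - 2)*(j - 1)*(j + 3)*(j)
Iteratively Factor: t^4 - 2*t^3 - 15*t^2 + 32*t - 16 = (t + 4)*(t^3 - 6*t^2 + 9*t - 4) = (t - 4)*(t + 4)*(t^2 - 2*t + 1) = (t - 4)*(t - 1)*(t + 4)*(t - 1)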